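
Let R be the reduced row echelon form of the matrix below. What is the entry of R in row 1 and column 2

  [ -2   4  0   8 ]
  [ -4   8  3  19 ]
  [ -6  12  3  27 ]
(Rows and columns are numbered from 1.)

-2

R1 -> -1/2·R1
  [  1  -2  0  -4 ]
  [ -4   8  3  19 ]
  [ -6  12  3  27 ]
R2 -> R2 + 4·R1
  [  1  -2  0  -4 ]
  [  0   0  3   3 ]
  [ -6  12  3  27 ]
R3 -> R3 + 6·R1
  [ 1  -2  0  -4 ]
  [ 0   0  3   3 ]
  [ 0   0  3   3 ]
R2 -> 1/3·R2
  [ 1  -2  0  -4 ]
  [ 0   0  1   1 ]
  [ 0   0  3   3 ]
R3 -> R3 − 3·R2
  [ 1  -2  0  -4 ]
  [ 0   0  1   1 ]
  [ 0   0  0   0 ]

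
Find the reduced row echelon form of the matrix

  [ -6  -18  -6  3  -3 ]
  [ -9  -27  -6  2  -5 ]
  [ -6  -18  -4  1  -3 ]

[[1, 3, 0, 0, 1], [0, 0, 1, 0, -1], [0, 0, 0, 1, -1]]

R1 → -1/6·R1
  [  1    3   1  -1/2  1/2 ]
  [ -9  -27  -6     2   -5 ]
  [ -6  -18  -4     1   -3 ]
R2 → R2 + 9·R1
  [  1    3   1  -1/2   1/2 ]
  [  0    0   3  -5/2  -1/2 ]
  [ -6  -18  -4     1    -3 ]
R3 → R3 + 6·R1
  [ 1  3  1  -1/2   1/2 ]
  [ 0  0  3  -5/2  -1/2 ]
  [ 0  0  2    -2     0 ]
R2 → 1/3·R2
  [ 1  3  1  -1/2   1/2 ]
  [ 0  0  1  -5/6  -1/6 ]
  [ 0  0  2    -2     0 ]
R3 → R3 − 2·R2
  [ 1  3  1  -1/2   1/2 ]
  [ 0  0  1  -5/6  -1/6 ]
  [ 0  0  0  -1/3   1/3 ]
R3 → -3·R3
  [ 1  3  1  -1/2   1/2 ]
  [ 0  0  1  -5/6  -1/6 ]
  [ 0  0  0     1    -1 ]
R2 → R2 + 5/6·R3
  [ 1  3  1  -1/2  1/2 ]
  [ 0  0  1     0   -1 ]
  [ 0  0  0     1   -1 ]
R1 → R1 + 1/2·R3
  [ 1  3  1  0   0 ]
  [ 0  0  1  0  -1 ]
  [ 0  0  0  1  -1 ]
R1 → R1 − R2
  [ 1  3  0  0   1 ]
  [ 0  0  1  0  -1 ]
  [ 0  0  0  1  -1 ]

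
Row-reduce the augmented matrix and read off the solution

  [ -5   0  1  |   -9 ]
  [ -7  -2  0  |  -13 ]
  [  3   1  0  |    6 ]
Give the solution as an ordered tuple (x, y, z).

Multiply R1 by -1/5.
  [  1   0  -1/5  |  9/5 ]
  [ -7  -2     0  |  -13 ]
  [  3   1     0  |    6 ]
Add 7 times R1 to R2.
  [ 1   0  -1/5  |   9/5 ]
  [ 0  -2  -7/5  |  -2/5 ]
  [ 3   1     0  |     6 ]
Subtract 3 times R1 from R3.
  [ 1   0  -1/5  |   9/5 ]
  [ 0  -2  -7/5  |  -2/5 ]
  [ 0   1   3/5  |   3/5 ]
Multiply R2 by -1/2.
  [ 1  0  -1/5  |  9/5 ]
  [ 0  1  7/10  |  1/5 ]
  [ 0  1   3/5  |  3/5 ]
Subtract R2 from R3.
  [ 1  0   -1/5  |  9/5 ]
  [ 0  1   7/10  |  1/5 ]
  [ 0  0  -1/10  |  2/5 ]
Multiply R3 by -10.
  [ 1  0  -1/5  |  9/5 ]
  [ 0  1  7/10  |  1/5 ]
  [ 0  0     1  |   -4 ]
Subtract 7/10 times R3 from R2.
  [ 1  0  -1/5  |  9/5 ]
  [ 0  1     0  |    3 ]
  [ 0  0     1  |   -4 ]
Add 1/5 times R3 to R1.
  [ 1  0  0  |   1 ]
  [ 0  1  0  |   3 ]
  [ 0  0  1  |  -4 ]
Reading off the last column: x = 1, y = 3, z = -4.

(1, 3, -4)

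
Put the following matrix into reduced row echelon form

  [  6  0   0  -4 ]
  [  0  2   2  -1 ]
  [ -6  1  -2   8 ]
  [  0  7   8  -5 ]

[[1, 0, 0, -2/3], [0, 1, 0, 1], [0, 0, 1, -3/2], [0, 0, 0, 0]]

Multiply r1 by 1/6.
Add 6 times r1 to r3.
Multiply r2 by 1/2.
Subtract r2 from r3.
Subtract 7 times r2 from r4.
Multiply r3 by -1/3.
Subtract r3 from r4.
Subtract r3 from r2.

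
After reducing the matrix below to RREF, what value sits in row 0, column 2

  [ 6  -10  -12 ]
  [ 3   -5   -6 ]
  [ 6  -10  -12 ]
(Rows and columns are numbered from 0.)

ρ1 ← 1/6·ρ1
  [ 1  -5/3   -2 ]
  [ 3    -5   -6 ]
  [ 6   -10  -12 ]
ρ2 ← ρ2 − 3·ρ1
  [ 1  -5/3   -2 ]
  [ 0     0    0 ]
  [ 6   -10  -12 ]
ρ3 ← ρ3 − 6·ρ1
  [ 1  -5/3  -2 ]
  [ 0     0   0 ]
  [ 0     0   0 ]

-2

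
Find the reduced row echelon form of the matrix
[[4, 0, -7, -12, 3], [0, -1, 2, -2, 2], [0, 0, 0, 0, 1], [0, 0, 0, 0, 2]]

ρ1 := 1/4·ρ1
  [ 1   0  -7/4  -3  3/4 ]
  [ 0  -1     2  -2    2 ]
  [ 0   0     0   0    1 ]
  [ 0   0     0   0    2 ]
ρ2 := -1·ρ2
  [ 1  0  -7/4  -3  3/4 ]
  [ 0  1    -2   2   -2 ]
  [ 0  0     0   0    1 ]
  [ 0  0     0   0    2 ]
ρ4 := ρ4 − 2·ρ3
  [ 1  0  -7/4  -3  3/4 ]
  [ 0  1    -2   2   -2 ]
  [ 0  0     0   0    1 ]
  [ 0  0     0   0    0 ]
ρ2 := ρ2 + 2·ρ3
  [ 1  0  -7/4  -3  3/4 ]
  [ 0  1    -2   2    0 ]
  [ 0  0     0   0    1 ]
  [ 0  0     0   0    0 ]
ρ1 := ρ1 − 3/4·ρ3
  [ 1  0  -7/4  -3  0 ]
  [ 0  1    -2   2  0 ]
  [ 0  0     0   0  1 ]
  [ 0  0     0   0  0 ]

[[1, 0, -7/4, -3, 0], [0, 1, -2, 2, 0], [0, 0, 0, 0, 1], [0, 0, 0, 0, 0]]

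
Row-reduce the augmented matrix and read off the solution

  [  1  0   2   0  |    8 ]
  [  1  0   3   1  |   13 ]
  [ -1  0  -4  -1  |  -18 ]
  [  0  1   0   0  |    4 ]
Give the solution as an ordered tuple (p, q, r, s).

ρ2 → ρ2 − ρ1
  [  1  0   2   0  |    8 ]
  [  0  0   1   1  |    5 ]
  [ -1  0  -4  -1  |  -18 ]
  [  0  1   0   0  |    4 ]
ρ3 → ρ3 + ρ1
  [ 1  0   2   0  |    8 ]
  [ 0  0   1   1  |    5 ]
  [ 0  0  -2  -1  |  -10 ]
  [ 0  1   0   0  |    4 ]
ρ2 ↔ ρ4
  [ 1  0   2   0  |    8 ]
  [ 0  1   0   0  |    4 ]
  [ 0  0  -2  -1  |  -10 ]
  [ 0  0   1   1  |    5 ]
ρ3 → -1/2·ρ3
  [ 1  0  2    0  |  8 ]
  [ 0  1  0    0  |  4 ]
  [ 0  0  1  1/2  |  5 ]
  [ 0  0  1    1  |  5 ]
ρ4 → ρ4 − ρ3
  [ 1  0  2    0  |  8 ]
  [ 0  1  0    0  |  4 ]
  [ 0  0  1  1/2  |  5 ]
  [ 0  0  0  1/2  |  0 ]
ρ4 → 2·ρ4
  [ 1  0  2    0  |  8 ]
  [ 0  1  0    0  |  4 ]
  [ 0  0  1  1/2  |  5 ]
  [ 0  0  0    1  |  0 ]
ρ3 → ρ3 − 1/2·ρ4
  [ 1  0  2  0  |  8 ]
  [ 0  1  0  0  |  4 ]
  [ 0  0  1  0  |  5 ]
  [ 0  0  0  1  |  0 ]
ρ1 → ρ1 − 2·ρ3
  [ 1  0  0  0  |  -2 ]
  [ 0  1  0  0  |   4 ]
  [ 0  0  1  0  |   5 ]
  [ 0  0  0  1  |   0 ]
Reading off the last column: p = -2, q = 4, r = 5, s = 0.

(-2, 4, 5, 0)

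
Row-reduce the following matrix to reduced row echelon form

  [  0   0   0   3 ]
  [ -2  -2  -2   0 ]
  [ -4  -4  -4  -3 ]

[[1, 1, 1, 0], [0, 0, 0, 1], [0, 0, 0, 0]]

r1 <-> r2
  [ -2  -2  -2   0 ]
  [  0   0   0   3 ]
  [ -4  -4  -4  -3 ]
r1 -> -1/2·r1
  [  1   1   1   0 ]
  [  0   0   0   3 ]
  [ -4  -4  -4  -3 ]
r3 -> r3 + 4·r1
  [ 1  1  1   0 ]
  [ 0  0  0   3 ]
  [ 0  0  0  -3 ]
r2 -> 1/3·r2
  [ 1  1  1   0 ]
  [ 0  0  0   1 ]
  [ 0  0  0  -3 ]
r3 -> r3 + 3·r2
  [ 1  1  1  0 ]
  [ 0  0  0  1 ]
  [ 0  0  0  0 ]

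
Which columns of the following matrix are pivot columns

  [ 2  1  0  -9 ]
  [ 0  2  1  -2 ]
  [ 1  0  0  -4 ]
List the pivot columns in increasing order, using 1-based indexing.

r1 := 1/2·r1
  [ 1  1/2  0  -9/2 ]
  [ 0    2  1    -2 ]
  [ 1    0  0    -4 ]
r3 := r3 − r1
  [ 1   1/2  0  -9/2 ]
  [ 0     2  1    -2 ]
  [ 0  -1/2  0   1/2 ]
r2 := 1/2·r2
  [ 1   1/2    0  -9/2 ]
  [ 0     1  1/2    -1 ]
  [ 0  -1/2    0   1/2 ]
r3 := r3 + 1/2·r2
  [ 1  1/2    0  -9/2 ]
  [ 0    1  1/2    -1 ]
  [ 0    0  1/4     0 ]
r3 := 4·r3
  [ 1  1/2    0  -9/2 ]
  [ 0    1  1/2    -1 ]
  [ 0    0    1     0 ]
r2 := r2 − 1/2·r3
  [ 1  1/2  0  -9/2 ]
  [ 0    1  0    -1 ]
  [ 0    0  1     0 ]
r1 := r1 − 1/2·r2
  [ 1  0  0  -4 ]
  [ 0  1  0  -1 ]
  [ 0  0  1   0 ]
Pivot columns are the columns containing a leading 1.

1, 2, 3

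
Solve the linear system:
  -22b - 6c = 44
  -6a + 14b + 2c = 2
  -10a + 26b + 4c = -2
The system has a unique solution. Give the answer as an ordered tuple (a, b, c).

Form the augmented matrix and row-reduce:
  [   0  -22  -6  |  44 ]
  [  -6   14   2  |   2 ]
  [ -10   26   4  |  -2 ]
ρ1 ↔ ρ2
  [  -6   14   2  |   2 ]
  [   0  -22  -6  |  44 ]
  [ -10   26   4  |  -2 ]
ρ1 → -1/6·ρ1
  [   1  -7/3  -1/3  |  -1/3 ]
  [   0   -22    -6  |    44 ]
  [ -10    26     4  |    -2 ]
ρ3 → ρ3 + 10·ρ1
  [ 1  -7/3  -1/3  |   -1/3 ]
  [ 0   -22    -6  |     44 ]
  [ 0   8/3   2/3  |  -16/3 ]
ρ2 → -1/22·ρ2
  [ 1  -7/3  -1/3  |   -1/3 ]
  [ 0     1  3/11  |     -2 ]
  [ 0   8/3   2/3  |  -16/3 ]
ρ3 → ρ3 − 8/3·ρ2
  [ 1  -7/3   -1/3  |  -1/3 ]
  [ 0     1   3/11  |    -2 ]
  [ 0     0  -2/33  |     0 ]
ρ3 → -33/2·ρ3
  [ 1  -7/3  -1/3  |  -1/3 ]
  [ 0     1  3/11  |    -2 ]
  [ 0     0     1  |     0 ]
ρ2 → ρ2 − 3/11·ρ3
  [ 1  -7/3  -1/3  |  -1/3 ]
  [ 0     1     0  |    -2 ]
  [ 0     0     1  |     0 ]
ρ1 → ρ1 + 1/3·ρ3
  [ 1  -7/3  0  |  -1/3 ]
  [ 0     1  0  |    -2 ]
  [ 0     0  1  |     0 ]
ρ1 → ρ1 + 7/3·ρ2
  [ 1  0  0  |  -5 ]
  [ 0  1  0  |  -2 ]
  [ 0  0  1  |   0 ]
Reading off the last column: a = -5, b = -2, c = 0.

(-5, -2, 0)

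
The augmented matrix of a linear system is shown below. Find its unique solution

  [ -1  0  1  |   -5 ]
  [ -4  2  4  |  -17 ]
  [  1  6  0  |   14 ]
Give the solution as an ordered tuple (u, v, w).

(5, 3/2, 0)

Multiply R1 by -1.
Add 4 times R1 to R2.
Subtract R1 from R3.
Multiply R2 by 1/2.
Subtract 6 times R2 from R3.
Add R3 to R1.
Reading off the last column: u = 5, v = 3/2, w = 0.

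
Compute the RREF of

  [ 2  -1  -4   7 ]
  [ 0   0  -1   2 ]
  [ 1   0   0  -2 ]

Multiply R1 by 1/2.
  [ 1  -1/2  -2  7/2 ]
  [ 0     0  -1    2 ]
  [ 1     0   0   -2 ]
Subtract R1 from R3.
  [ 1  -1/2  -2    7/2 ]
  [ 0     0  -1      2 ]
  [ 0   1/2   2  -11/2 ]
Swap R2 and R3.
  [ 1  -1/2  -2    7/2 ]
  [ 0   1/2   2  -11/2 ]
  [ 0     0  -1      2 ]
Multiply R2 by 2.
  [ 1  -1/2  -2  7/2 ]
  [ 0     1   4  -11 ]
  [ 0     0  -1    2 ]
Multiply R3 by -1.
  [ 1  -1/2  -2  7/2 ]
  [ 0     1   4  -11 ]
  [ 0     0   1   -2 ]
Subtract 4 times R3 from R2.
  [ 1  -1/2  -2  7/2 ]
  [ 0     1   0   -3 ]
  [ 0     0   1   -2 ]
Add 2 times R3 to R1.
  [ 1  -1/2  0  -1/2 ]
  [ 0     1  0    -3 ]
  [ 0     0  1    -2 ]
Add 1/2 times R2 to R1.
  [ 1  0  0  -2 ]
  [ 0  1  0  -3 ]
  [ 0  0  1  -2 ]

[[1, 0, 0, -2], [0, 1, 0, -3], [0, 0, 1, -2]]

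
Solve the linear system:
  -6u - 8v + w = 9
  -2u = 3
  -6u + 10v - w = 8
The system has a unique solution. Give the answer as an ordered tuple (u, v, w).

Form the augmented matrix and row-reduce:
  [ -6  -8   1  |  9 ]
  [ -2   0   0  |  3 ]
  [ -6  10  -1  |  8 ]
Multiply R1 by -1/6.
Add 2 times R1 to R2.
Add 6 times R1 to R3.
Multiply R2 by 3/8.
Subtract 18 times R2 from R3.
Multiply R3 by 4.
Add 1/8 times R3 to R2.
Add 1/6 times R3 to R1.
Subtract 4/3 times R2 from R1.
Reading off the last column: u = -3/2, v = -1/2, w = -4.

(-3/2, -1/2, -4)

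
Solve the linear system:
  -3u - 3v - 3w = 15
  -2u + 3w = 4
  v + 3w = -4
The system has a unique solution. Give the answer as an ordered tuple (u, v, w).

Form the augmented matrix and row-reduce:
  [ -3  -3  -3  |  15 ]
  [ -2   0   3  |   4 ]
  [  0   1   3  |  -4 ]
Multiply R1 by -1/3.
  [  1  1  1  |  -5 ]
  [ -2  0  3  |   4 ]
  [  0  1  3  |  -4 ]
Add 2 times R1 to R2.
  [ 1  1  1  |  -5 ]
  [ 0  2  5  |  -6 ]
  [ 0  1  3  |  -4 ]
Multiply R2 by 1/2.
  [ 1  1    1  |  -5 ]
  [ 0  1  5/2  |  -3 ]
  [ 0  1    3  |  -4 ]
Subtract R2 from R3.
  [ 1  1    1  |  -5 ]
  [ 0  1  5/2  |  -3 ]
  [ 0  0  1/2  |  -1 ]
Multiply R3 by 2.
  [ 1  1    1  |  -5 ]
  [ 0  1  5/2  |  -3 ]
  [ 0  0    1  |  -2 ]
Subtract 5/2 times R3 from R2.
  [ 1  1  1  |  -5 ]
  [ 0  1  0  |   2 ]
  [ 0  0  1  |  -2 ]
Subtract R3 from R1.
  [ 1  1  0  |  -3 ]
  [ 0  1  0  |   2 ]
  [ 0  0  1  |  -2 ]
Subtract R2 from R1.
  [ 1  0  0  |  -5 ]
  [ 0  1  0  |   2 ]
  [ 0  0  1  |  -2 ]
Reading off the last column: u = -5, v = 2, w = -2.

(-5, 2, -2)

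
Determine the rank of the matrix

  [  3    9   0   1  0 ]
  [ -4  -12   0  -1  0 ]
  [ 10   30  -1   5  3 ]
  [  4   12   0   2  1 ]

rank = 4

R1 := 1/3·R1
  [  1    3   0  1/3  0 ]
  [ -4  -12   0   -1  0 ]
  [ 10   30  -1    5  3 ]
  [  4   12   0    2  1 ]
R2 := R2 + 4·R1
  [  1   3   0  1/3  0 ]
  [  0   0   0  1/3  0 ]
  [ 10  30  -1    5  3 ]
  [  4  12   0    2  1 ]
R3 := R3 − 10·R1
  [ 1   3   0  1/3  0 ]
  [ 0   0   0  1/3  0 ]
  [ 0   0  -1  5/3  3 ]
  [ 4  12   0    2  1 ]
R4 := R4 − 4·R1
  [ 1  3   0  1/3  0 ]
  [ 0  0   0  1/3  0 ]
  [ 0  0  -1  5/3  3 ]
  [ 0  0   0  2/3  1 ]
R2 <=> R3
  [ 1  3   0  1/3  0 ]
  [ 0  0  -1  5/3  3 ]
  [ 0  0   0  1/3  0 ]
  [ 0  0   0  2/3  1 ]
R2 := -1·R2
  [ 1  3  0   1/3   0 ]
  [ 0  0  1  -5/3  -3 ]
  [ 0  0  0   1/3   0 ]
  [ 0  0  0   2/3   1 ]
R3 := 3·R3
  [ 1  3  0   1/3   0 ]
  [ 0  0  1  -5/3  -3 ]
  [ 0  0  0     1   0 ]
  [ 0  0  0   2/3   1 ]
R4 := R4 − 2/3·R3
  [ 1  3  0   1/3   0 ]
  [ 0  0  1  -5/3  -3 ]
  [ 0  0  0     1   0 ]
  [ 0  0  0     0   1 ]
R2 := R2 + 3·R4
  [ 1  3  0   1/3  0 ]
  [ 0  0  1  -5/3  0 ]
  [ 0  0  0     1  0 ]
  [ 0  0  0     0  1 ]
R2 := R2 + 5/3·R3
  [ 1  3  0  1/3  0 ]
  [ 0  0  1    0  0 ]
  [ 0  0  0    1  0 ]
  [ 0  0  0    0  1 ]
R1 := R1 − 1/3·R3
  [ 1  3  0  0  0 ]
  [ 0  0  1  0  0 ]
  [ 0  0  0  1  0 ]
  [ 0  0  0  0  1 ]
The reduced form has 4 nonzero rows.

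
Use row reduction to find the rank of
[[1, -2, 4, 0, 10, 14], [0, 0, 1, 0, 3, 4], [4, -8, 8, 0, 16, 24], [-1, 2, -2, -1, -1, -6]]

rank = 3

r3 -> r3 − 4·r1
  [  1  -2   4   0   10   14 ]
  [  0   0   1   0    3    4 ]
  [  0   0  -8   0  -24  -32 ]
  [ -1   2  -2  -1   -1   -6 ]
r4 -> r4 + r1
  [ 1  -2   4   0   10   14 ]
  [ 0   0   1   0    3    4 ]
  [ 0   0  -8   0  -24  -32 ]
  [ 0   0   2  -1    9    8 ]
r3 -> r3 + 8·r2
  [ 1  -2  4   0  10  14 ]
  [ 0   0  1   0   3   4 ]
  [ 0   0  0   0   0   0 ]
  [ 0   0  2  -1   9   8 ]
r4 -> r4 − 2·r2
  [ 1  -2  4   0  10  14 ]
  [ 0   0  1   0   3   4 ]
  [ 0   0  0   0   0   0 ]
  [ 0   0  0  -1   3   0 ]
r3 <-> r4
  [ 1  -2  4   0  10  14 ]
  [ 0   0  1   0   3   4 ]
  [ 0   0  0  -1   3   0 ]
  [ 0   0  0   0   0   0 ]
r3 -> -1·r3
  [ 1  -2  4  0  10  14 ]
  [ 0   0  1  0   3   4 ]
  [ 0   0  0  1  -3   0 ]
  [ 0   0  0  0   0   0 ]
r1 -> r1 − 4·r2
  [ 1  -2  0  0  -2  -2 ]
  [ 0   0  1  0   3   4 ]
  [ 0   0  0  1  -3   0 ]
  [ 0   0  0  0   0   0 ]
The reduced form has 3 nonzero rows.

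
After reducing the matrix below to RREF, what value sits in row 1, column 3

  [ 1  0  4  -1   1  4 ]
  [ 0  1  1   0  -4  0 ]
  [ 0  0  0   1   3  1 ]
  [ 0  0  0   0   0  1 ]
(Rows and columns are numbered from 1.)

4

R3 := R3 − R4
R1 := R1 − 4·R4
R1 := R1 + R3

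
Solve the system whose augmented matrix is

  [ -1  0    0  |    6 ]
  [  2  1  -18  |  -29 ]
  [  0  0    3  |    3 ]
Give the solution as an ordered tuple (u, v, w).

(-6, 1, 1)

ρ1 -> -1·ρ1
  [ 1  0    0  |   -6 ]
  [ 2  1  -18  |  -29 ]
  [ 0  0    3  |    3 ]
ρ2 -> ρ2 − 2·ρ1
  [ 1  0    0  |   -6 ]
  [ 0  1  -18  |  -17 ]
  [ 0  0    3  |    3 ]
ρ3 -> 1/3·ρ3
  [ 1  0    0  |   -6 ]
  [ 0  1  -18  |  -17 ]
  [ 0  0    1  |    1 ]
ρ2 -> ρ2 + 18·ρ3
  [ 1  0  0  |  -6 ]
  [ 0  1  0  |   1 ]
  [ 0  0  1  |   1 ]
Reading off the last column: u = -6, v = 1, w = 1.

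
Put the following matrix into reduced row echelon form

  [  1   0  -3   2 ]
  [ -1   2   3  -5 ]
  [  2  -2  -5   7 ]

R2 ← R2 + R1
  [ 1   0  -3   2 ]
  [ 0   2   0  -3 ]
  [ 2  -2  -5   7 ]
R3 ← R3 − 2·R1
  [ 1   0  -3   2 ]
  [ 0   2   0  -3 ]
  [ 0  -2   1   3 ]
R2 ← 1/2·R2
  [ 1   0  -3     2 ]
  [ 0   1   0  -3/2 ]
  [ 0  -2   1     3 ]
R3 ← R3 + 2·R2
  [ 1  0  -3     2 ]
  [ 0  1   0  -3/2 ]
  [ 0  0   1     0 ]
R1 ← R1 + 3·R3
  [ 1  0  0     2 ]
  [ 0  1  0  -3/2 ]
  [ 0  0  1     0 ]

[[1, 0, 0, 2], [0, 1, 0, -3/2], [0, 0, 1, 0]]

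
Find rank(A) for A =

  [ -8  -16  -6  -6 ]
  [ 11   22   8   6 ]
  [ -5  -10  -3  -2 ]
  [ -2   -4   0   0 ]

ρ1 := -1/8·ρ1
  [  1    2  3/4  3/4 ]
  [ 11   22    8    6 ]
  [ -5  -10   -3   -2 ]
  [ -2   -4    0    0 ]
ρ2 := ρ2 − 11·ρ1
  [  1    2   3/4   3/4 ]
  [  0    0  -1/4  -9/4 ]
  [ -5  -10    -3    -2 ]
  [ -2   -4     0     0 ]
ρ3 := ρ3 + 5·ρ1
  [  1   2   3/4   3/4 ]
  [  0   0  -1/4  -9/4 ]
  [  0   0   3/4   7/4 ]
  [ -2  -4     0     0 ]
ρ4 := ρ4 + 2·ρ1
  [ 1  2   3/4   3/4 ]
  [ 0  0  -1/4  -9/4 ]
  [ 0  0   3/4   7/4 ]
  [ 0  0   3/2   3/2 ]
ρ2 := -4·ρ2
  [ 1  2  3/4  3/4 ]
  [ 0  0    1    9 ]
  [ 0  0  3/4  7/4 ]
  [ 0  0  3/2  3/2 ]
ρ3 := ρ3 − 3/4·ρ2
  [ 1  2  3/4  3/4 ]
  [ 0  0    1    9 ]
  [ 0  0    0   -5 ]
  [ 0  0  3/2  3/2 ]
ρ4 := ρ4 − 3/2·ρ2
  [ 1  2  3/4  3/4 ]
  [ 0  0    1    9 ]
  [ 0  0    0   -5 ]
  [ 0  0    0  -12 ]
ρ3 := -1/5·ρ3
  [ 1  2  3/4  3/4 ]
  [ 0  0    1    9 ]
  [ 0  0    0    1 ]
  [ 0  0    0  -12 ]
ρ4 := ρ4 + 12·ρ3
  [ 1  2  3/4  3/4 ]
  [ 0  0    1    9 ]
  [ 0  0    0    1 ]
  [ 0  0    0    0 ]
ρ2 := ρ2 − 9·ρ3
  [ 1  2  3/4  3/4 ]
  [ 0  0    1    0 ]
  [ 0  0    0    1 ]
  [ 0  0    0    0 ]
ρ1 := ρ1 − 3/4·ρ3
  [ 1  2  3/4  0 ]
  [ 0  0    1  0 ]
  [ 0  0    0  1 ]
  [ 0  0    0  0 ]
ρ1 := ρ1 − 3/4·ρ2
  [ 1  2  0  0 ]
  [ 0  0  1  0 ]
  [ 0  0  0  1 ]
  [ 0  0  0  0 ]
The reduced form has 3 nonzero rows.

rank = 3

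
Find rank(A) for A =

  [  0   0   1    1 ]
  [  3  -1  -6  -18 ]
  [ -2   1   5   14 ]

R1 <-> R2
R1 := 1/3·R1
R3 := R3 + 2·R1
R2 <-> R3
R2 := 3·R2
R2 := R2 − 3·R3
R1 := R1 + 2·R3
R1 := R1 + 1/3·R2
The reduced form has 3 nonzero rows.

rank = 3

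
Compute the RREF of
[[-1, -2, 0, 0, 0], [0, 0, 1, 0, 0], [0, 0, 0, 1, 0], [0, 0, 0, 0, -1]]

[[1, 2, 0, 0, 0], [0, 0, 1, 0, 0], [0, 0, 0, 1, 0], [0, 0, 0, 0, 1]]

r1 ← -1·r1
  [ 1  2  0  0   0 ]
  [ 0  0  1  0   0 ]
  [ 0  0  0  1   0 ]
  [ 0  0  0  0  -1 ]
r4 ← -1·r4
  [ 1  2  0  0  0 ]
  [ 0  0  1  0  0 ]
  [ 0  0  0  1  0 ]
  [ 0  0  0  0  1 ]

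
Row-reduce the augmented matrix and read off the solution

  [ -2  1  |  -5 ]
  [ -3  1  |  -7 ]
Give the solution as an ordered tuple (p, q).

(2, -1)

R1 ← -1/2·R1
  [  1  -1/2  |  5/2 ]
  [ -3     1  |   -7 ]
R2 ← R2 + 3·R1
  [ 1  -1/2  |  5/2 ]
  [ 0  -1/2  |  1/2 ]
R2 ← -2·R2
  [ 1  -1/2  |  5/2 ]
  [ 0     1  |   -1 ]
R1 ← R1 + 1/2·R2
  [ 1  0  |   2 ]
  [ 0  1  |  -1 ]
Reading off the last column: p = 2, q = -1.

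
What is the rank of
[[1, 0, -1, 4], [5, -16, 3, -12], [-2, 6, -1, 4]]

rank = 2

Subtract 5 times r1 from r2.
  [  1    0  -1    4 ]
  [  0  -16   8  -32 ]
  [ -2    6  -1    4 ]
Add 2 times r1 to r3.
  [ 1    0  -1    4 ]
  [ 0  -16   8  -32 ]
  [ 0    6  -3   12 ]
Multiply r2 by -1/16.
  [ 1  0    -1   4 ]
  [ 0  1  -1/2   2 ]
  [ 0  6    -3  12 ]
Subtract 6 times r2 from r3.
  [ 1  0    -1  4 ]
  [ 0  1  -1/2  2 ]
  [ 0  0     0  0 ]
The reduced form has 2 nonzero rows.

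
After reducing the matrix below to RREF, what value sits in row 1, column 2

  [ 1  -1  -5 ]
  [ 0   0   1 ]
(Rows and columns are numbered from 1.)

Add 5 times ρ2 to ρ1.
  [ 1  -1  0 ]
  [ 0   0  1 ]

-1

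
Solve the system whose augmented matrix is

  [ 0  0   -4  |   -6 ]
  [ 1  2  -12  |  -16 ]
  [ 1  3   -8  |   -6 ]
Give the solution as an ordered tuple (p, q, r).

(-6, 4, 3/2)

ρ1 <=> ρ2
  [ 1  2  -12  |  -16 ]
  [ 0  0   -4  |   -6 ]
  [ 1  3   -8  |   -6 ]
ρ3 -> ρ3 − ρ1
  [ 1  2  -12  |  -16 ]
  [ 0  0   -4  |   -6 ]
  [ 0  1    4  |   10 ]
ρ2 <=> ρ3
  [ 1  2  -12  |  -16 ]
  [ 0  1    4  |   10 ]
  [ 0  0   -4  |   -6 ]
ρ3 -> -1/4·ρ3
  [ 1  2  -12  |  -16 ]
  [ 0  1    4  |   10 ]
  [ 0  0    1  |  3/2 ]
ρ2 -> ρ2 − 4·ρ3
  [ 1  2  -12  |  -16 ]
  [ 0  1    0  |    4 ]
  [ 0  0    1  |  3/2 ]
ρ1 -> ρ1 + 12·ρ3
  [ 1  2  0  |    2 ]
  [ 0  1  0  |    4 ]
  [ 0  0  1  |  3/2 ]
ρ1 -> ρ1 − 2·ρ2
  [ 1  0  0  |   -6 ]
  [ 0  1  0  |    4 ]
  [ 0  0  1  |  3/2 ]
Reading off the last column: p = -6, q = 4, r = 3/2.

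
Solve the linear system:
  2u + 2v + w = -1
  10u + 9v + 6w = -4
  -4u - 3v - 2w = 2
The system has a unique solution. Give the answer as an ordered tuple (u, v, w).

(-1, 0, 1)

Form the augmented matrix and row-reduce:
  [  2   2   1  |  -1 ]
  [ 10   9   6  |  -4 ]
  [ -4  -3  -2  |   2 ]
R1 -> 1/2·R1
  [  1   1  1/2  |  -1/2 ]
  [ 10   9    6  |    -4 ]
  [ -4  -3   -2  |     2 ]
R2 -> R2 − 10·R1
  [  1   1  1/2  |  -1/2 ]
  [  0  -1    1  |     1 ]
  [ -4  -3   -2  |     2 ]
R3 -> R3 + 4·R1
  [ 1   1  1/2  |  -1/2 ]
  [ 0  -1    1  |     1 ]
  [ 0   1    0  |     0 ]
R2 -> -1·R2
  [ 1  1  1/2  |  -1/2 ]
  [ 0  1   -1  |    -1 ]
  [ 0  1    0  |     0 ]
R3 -> R3 − R2
  [ 1  1  1/2  |  -1/2 ]
  [ 0  1   -1  |    -1 ]
  [ 0  0    1  |     1 ]
R2 -> R2 + R3
  [ 1  1  1/2  |  -1/2 ]
  [ 0  1    0  |     0 ]
  [ 0  0    1  |     1 ]
R1 -> R1 − 1/2·R3
  [ 1  1  0  |  -1 ]
  [ 0  1  0  |   0 ]
  [ 0  0  1  |   1 ]
R1 -> R1 − R2
  [ 1  0  0  |  -1 ]
  [ 0  1  0  |   0 ]
  [ 0  0  1  |   1 ]
Reading off the last column: u = -1, v = 0, w = 1.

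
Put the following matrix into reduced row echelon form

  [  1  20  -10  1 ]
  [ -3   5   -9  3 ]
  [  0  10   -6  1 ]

[[1, 0, 2, 0], [0, 1, -3/5, 0], [0, 0, 0, 1]]

Add 3 times R1 to R2.
  [ 1  20  -10  1 ]
  [ 0  65  -39  6 ]
  [ 0  10   -6  1 ]
Multiply R2 by 1/65.
  [ 1  20   -10     1 ]
  [ 0   1  -3/5  6/65 ]
  [ 0  10    -6     1 ]
Subtract 10 times R2 from R3.
  [ 1  20   -10     1 ]
  [ 0   1  -3/5  6/65 ]
  [ 0   0     0  1/13 ]
Multiply R3 by 13.
  [ 1  20   -10     1 ]
  [ 0   1  -3/5  6/65 ]
  [ 0   0     0     1 ]
Subtract 6/65 times R3 from R2.
  [ 1  20   -10  1 ]
  [ 0   1  -3/5  0 ]
  [ 0   0     0  1 ]
Subtract R3 from R1.
  [ 1  20   -10  0 ]
  [ 0   1  -3/5  0 ]
  [ 0   0     0  1 ]
Subtract 20 times R2 from R1.
  [ 1  0     2  0 ]
  [ 0  1  -3/5  0 ]
  [ 0  0     0  1 ]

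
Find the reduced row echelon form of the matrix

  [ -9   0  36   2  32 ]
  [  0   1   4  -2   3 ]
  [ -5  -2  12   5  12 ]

[[1, 0, -4, 0, -4], [0, 1, 4, 0, -1], [0, 0, 0, 1, -2]]

ρ1 ← -1/9·ρ1
  [  1   0  -4  -2/9  -32/9 ]
  [  0   1   4    -2      3 ]
  [ -5  -2  12     5     12 ]
ρ3 ← ρ3 + 5·ρ1
  [ 1   0  -4  -2/9  -32/9 ]
  [ 0   1   4    -2      3 ]
  [ 0  -2  -8  35/9  -52/9 ]
ρ3 ← ρ3 + 2·ρ2
  [ 1  0  -4  -2/9  -32/9 ]
  [ 0  1   4    -2      3 ]
  [ 0  0   0  -1/9    2/9 ]
ρ3 ← -9·ρ3
  [ 1  0  -4  -2/9  -32/9 ]
  [ 0  1   4    -2      3 ]
  [ 0  0   0     1     -2 ]
ρ2 ← ρ2 + 2·ρ3
  [ 1  0  -4  -2/9  -32/9 ]
  [ 0  1   4     0     -1 ]
  [ 0  0   0     1     -2 ]
ρ1 ← ρ1 + 2/9·ρ3
  [ 1  0  -4  0  -4 ]
  [ 0  1   4  0  -1 ]
  [ 0  0   0  1  -2 ]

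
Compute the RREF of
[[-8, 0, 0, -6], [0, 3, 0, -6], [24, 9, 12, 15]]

[[1, 0, 0, 3/4], [0, 1, 0, -2], [0, 0, 1, 5/4]]

Multiply R1 by -1/8.
  [  1  0   0  3/4 ]
  [  0  3   0   -6 ]
  [ 24  9  12   15 ]
Subtract 24 times R1 from R3.
  [ 1  0   0  3/4 ]
  [ 0  3   0   -6 ]
  [ 0  9  12   -3 ]
Multiply R2 by 1/3.
  [ 1  0   0  3/4 ]
  [ 0  1   0   -2 ]
  [ 0  9  12   -3 ]
Subtract 9 times R2 from R3.
  [ 1  0   0  3/4 ]
  [ 0  1   0   -2 ]
  [ 0  0  12   15 ]
Multiply R3 by 1/12.
  [ 1  0  0  3/4 ]
  [ 0  1  0   -2 ]
  [ 0  0  1  5/4 ]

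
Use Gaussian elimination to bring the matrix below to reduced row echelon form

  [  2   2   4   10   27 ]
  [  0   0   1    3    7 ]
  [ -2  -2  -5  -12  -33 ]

Multiply R1 by 1/2.
  [  1   1   2    5  27/2 ]
  [  0   0   1    3     7 ]
  [ -2  -2  -5  -12   -33 ]
Add 2 times R1 to R3.
  [ 1  1   2   5  27/2 ]
  [ 0  0   1   3     7 ]
  [ 0  0  -1  -2    -6 ]
Add R2 to R3.
  [ 1  1  2  5  27/2 ]
  [ 0  0  1  3     7 ]
  [ 0  0  0  1     1 ]
Subtract 3 times R3 from R2.
  [ 1  1  2  5  27/2 ]
  [ 0  0  1  0     4 ]
  [ 0  0  0  1     1 ]
Subtract 5 times R3 from R1.
  [ 1  1  2  0  17/2 ]
  [ 0  0  1  0     4 ]
  [ 0  0  0  1     1 ]
Subtract 2 times R2 from R1.
  [ 1  1  0  0  1/2 ]
  [ 0  0  1  0    4 ]
  [ 0  0  0  1    1 ]

[[1, 1, 0, 0, 1/2], [0, 0, 1, 0, 4], [0, 0, 0, 1, 1]]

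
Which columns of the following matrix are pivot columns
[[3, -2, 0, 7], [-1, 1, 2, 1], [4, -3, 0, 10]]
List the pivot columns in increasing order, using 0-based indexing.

r1 := 1/3·r1
  [  1  -2/3  0  7/3 ]
  [ -1     1  2    1 ]
  [  4    -3  0   10 ]
r2 := r2 + r1
  [ 1  -2/3  0   7/3 ]
  [ 0   1/3  2  10/3 ]
  [ 4    -3  0    10 ]
r3 := r3 − 4·r1
  [ 1  -2/3  0   7/3 ]
  [ 0   1/3  2  10/3 ]
  [ 0  -1/3  0   2/3 ]
r2 := 3·r2
  [ 1  -2/3  0  7/3 ]
  [ 0     1  6   10 ]
  [ 0  -1/3  0  2/3 ]
r3 := r3 + 1/3·r2
  [ 1  -2/3  0  7/3 ]
  [ 0     1  6   10 ]
  [ 0     0  2    4 ]
r3 := 1/2·r3
  [ 1  -2/3  0  7/3 ]
  [ 0     1  6   10 ]
  [ 0     0  1    2 ]
r2 := r2 − 6·r3
  [ 1  -2/3  0  7/3 ]
  [ 0     1  0   -2 ]
  [ 0     0  1    2 ]
r1 := r1 + 2/3·r2
  [ 1  0  0   1 ]
  [ 0  1  0  -2 ]
  [ 0  0  1   2 ]
Pivot columns are the columns containing a leading 1.

0, 1, 2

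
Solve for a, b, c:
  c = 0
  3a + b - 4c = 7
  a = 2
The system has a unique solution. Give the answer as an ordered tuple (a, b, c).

(2, 1, 0)

Form the augmented matrix and row-reduce:
  [ 0  0   1  |  0 ]
  [ 3  1  -4  |  7 ]
  [ 1  0   0  |  2 ]
r1 ↔ r2
  [ 3  1  -4  |  7 ]
  [ 0  0   1  |  0 ]
  [ 1  0   0  |  2 ]
r1 → 1/3·r1
  [ 1  1/3  -4/3  |  7/3 ]
  [ 0    0     1  |    0 ]
  [ 1    0     0  |    2 ]
r3 → r3 − r1
  [ 1   1/3  -4/3  |   7/3 ]
  [ 0     0     1  |     0 ]
  [ 0  -1/3   4/3  |  -1/3 ]
r2 ↔ r3
  [ 1   1/3  -4/3  |   7/3 ]
  [ 0  -1/3   4/3  |  -1/3 ]
  [ 0     0     1  |     0 ]
r2 → -3·r2
  [ 1  1/3  -4/3  |  7/3 ]
  [ 0    1    -4  |    1 ]
  [ 0    0     1  |    0 ]
r2 → r2 + 4·r3
  [ 1  1/3  -4/3  |  7/3 ]
  [ 0    1     0  |    1 ]
  [ 0    0     1  |    0 ]
r1 → r1 + 4/3·r3
  [ 1  1/3  0  |  7/3 ]
  [ 0    1  0  |    1 ]
  [ 0    0  1  |    0 ]
r1 → r1 − 1/3·r2
  [ 1  0  0  |  2 ]
  [ 0  1  0  |  1 ]
  [ 0  0  1  |  0 ]
Reading off the last column: a = 2, b = 1, c = 0.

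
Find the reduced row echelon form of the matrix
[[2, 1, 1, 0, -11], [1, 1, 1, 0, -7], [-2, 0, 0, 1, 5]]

[[1, 0, 0, 0, -4], [0, 1, 1, 0, -3], [0, 0, 0, 1, -3]]

R1 -> 1/2·R1
  [  1  1/2  1/2  0  -11/2 ]
  [  1    1    1  0     -7 ]
  [ -2    0    0  1      5 ]
R2 -> R2 − R1
  [  1  1/2  1/2  0  -11/2 ]
  [  0  1/2  1/2  0   -3/2 ]
  [ -2    0    0  1      5 ]
R3 -> R3 + 2·R1
  [ 1  1/2  1/2  0  -11/2 ]
  [ 0  1/2  1/2  0   -3/2 ]
  [ 0    1    1  1     -6 ]
R2 -> 2·R2
  [ 1  1/2  1/2  0  -11/2 ]
  [ 0    1    1  0     -3 ]
  [ 0    1    1  1     -6 ]
R3 -> R3 − R2
  [ 1  1/2  1/2  0  -11/2 ]
  [ 0    1    1  0     -3 ]
  [ 0    0    0  1     -3 ]
R1 -> R1 − 1/2·R2
  [ 1  0  0  0  -4 ]
  [ 0  1  1  0  -3 ]
  [ 0  0  0  1  -3 ]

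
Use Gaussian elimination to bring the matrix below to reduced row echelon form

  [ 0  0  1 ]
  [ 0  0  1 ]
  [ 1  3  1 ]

Swap R1 and R3.
  [ 1  3  1 ]
  [ 0  0  1 ]
  [ 0  0  1 ]
Subtract R2 from R3.
  [ 1  3  1 ]
  [ 0  0  1 ]
  [ 0  0  0 ]
Subtract R2 from R1.
  [ 1  3  0 ]
  [ 0  0  1 ]
  [ 0  0  0 ]

[[1, 3, 0], [0, 0, 1], [0, 0, 0]]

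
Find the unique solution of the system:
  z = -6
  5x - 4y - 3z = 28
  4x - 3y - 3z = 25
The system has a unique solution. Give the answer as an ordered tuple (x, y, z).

Form the augmented matrix and row-reduce:
  [ 0   0   1  |  -6 ]
  [ 5  -4  -3  |  28 ]
  [ 4  -3  -3  |  25 ]
R1 ↔ R2
  [ 5  -4  -3  |  28 ]
  [ 0   0   1  |  -6 ]
  [ 4  -3  -3  |  25 ]
R1 ← 1/5·R1
  [ 1  -4/5  -3/5  |  28/5 ]
  [ 0     0     1  |    -6 ]
  [ 4    -3    -3  |    25 ]
R3 ← R3 − 4·R1
  [ 1  -4/5  -3/5  |  28/5 ]
  [ 0     0     1  |    -6 ]
  [ 0   1/5  -3/5  |  13/5 ]
R2 ↔ R3
  [ 1  -4/5  -3/5  |  28/5 ]
  [ 0   1/5  -3/5  |  13/5 ]
  [ 0     0     1  |    -6 ]
R2 ← 5·R2
  [ 1  -4/5  -3/5  |  28/5 ]
  [ 0     1    -3  |    13 ]
  [ 0     0     1  |    -6 ]
R2 ← R2 + 3·R3
  [ 1  -4/5  -3/5  |  28/5 ]
  [ 0     1     0  |    -5 ]
  [ 0     0     1  |    -6 ]
R1 ← R1 + 3/5·R3
  [ 1  -4/5  0  |   2 ]
  [ 0     1  0  |  -5 ]
  [ 0     0  1  |  -6 ]
R1 ← R1 + 4/5·R2
  [ 1  0  0  |  -2 ]
  [ 0  1  0  |  -5 ]
  [ 0  0  1  |  -6 ]
Reading off the last column: x = -2, y = -5, z = -6.

(-2, -5, -6)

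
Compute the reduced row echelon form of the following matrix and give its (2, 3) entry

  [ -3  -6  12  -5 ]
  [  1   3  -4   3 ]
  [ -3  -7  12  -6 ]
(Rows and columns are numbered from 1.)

R1 := -1/3·R1
  [  1   2  -4  5/3 ]
  [  1   3  -4    3 ]
  [ -3  -7  12   -6 ]
R2 := R2 − R1
  [  1   2  -4  5/3 ]
  [  0   1   0  4/3 ]
  [ -3  -7  12   -6 ]
R3 := R3 + 3·R1
  [ 1   2  -4  5/3 ]
  [ 0   1   0  4/3 ]
  [ 0  -1   0   -1 ]
R3 := R3 + R2
  [ 1  2  -4  5/3 ]
  [ 0  1   0  4/3 ]
  [ 0  0   0  1/3 ]
R3 := 3·R3
  [ 1  2  -4  5/3 ]
  [ 0  1   0  4/3 ]
  [ 0  0   0    1 ]
R2 := R2 − 4/3·R3
  [ 1  2  -4  5/3 ]
  [ 0  1   0    0 ]
  [ 0  0   0    1 ]
R1 := R1 − 5/3·R3
  [ 1  2  -4  0 ]
  [ 0  1   0  0 ]
  [ 0  0   0  1 ]
R1 := R1 − 2·R2
  [ 1  0  -4  0 ]
  [ 0  1   0  0 ]
  [ 0  0   0  1 ]

0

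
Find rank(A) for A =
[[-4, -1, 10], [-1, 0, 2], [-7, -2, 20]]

ρ1 := -1/4·ρ1
  [  1  1/4  -5/2 ]
  [ -1    0     2 ]
  [ -7   -2    20 ]
ρ2 := ρ2 + ρ1
  [  1  1/4  -5/2 ]
  [  0  1/4  -1/2 ]
  [ -7   -2    20 ]
ρ3 := ρ3 + 7·ρ1
  [ 1   1/4  -5/2 ]
  [ 0   1/4  -1/2 ]
  [ 0  -1/4   5/2 ]
ρ2 := 4·ρ2
  [ 1   1/4  -5/2 ]
  [ 0     1    -2 ]
  [ 0  -1/4   5/2 ]
ρ3 := ρ3 + 1/4·ρ2
  [ 1  1/4  -5/2 ]
  [ 0    1    -2 ]
  [ 0    0     2 ]
ρ3 := 1/2·ρ3
  [ 1  1/4  -5/2 ]
  [ 0    1    -2 ]
  [ 0    0     1 ]
ρ2 := ρ2 + 2·ρ3
  [ 1  1/4  -5/2 ]
  [ 0    1     0 ]
  [ 0    0     1 ]
ρ1 := ρ1 + 5/2·ρ3
  [ 1  1/4  0 ]
  [ 0    1  0 ]
  [ 0    0  1 ]
ρ1 := ρ1 − 1/4·ρ2
  [ 1  0  0 ]
  [ 0  1  0 ]
  [ 0  0  1 ]
The reduced form has 3 nonzero rows.

rank = 3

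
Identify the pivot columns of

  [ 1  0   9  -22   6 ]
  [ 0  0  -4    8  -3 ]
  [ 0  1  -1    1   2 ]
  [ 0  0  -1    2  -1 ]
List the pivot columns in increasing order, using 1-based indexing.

R2 <=> R3
  [ 1  0   9  -22   6 ]
  [ 0  1  -1    1   2 ]
  [ 0  0  -4    8  -3 ]
  [ 0  0  -1    2  -1 ]
R3 := -1/4·R3
  [ 1  0   9  -22    6 ]
  [ 0  1  -1    1    2 ]
  [ 0  0   1   -2  3/4 ]
  [ 0  0  -1    2   -1 ]
R4 := R4 + R3
  [ 1  0   9  -22     6 ]
  [ 0  1  -1    1     2 ]
  [ 0  0   1   -2   3/4 ]
  [ 0  0   0    0  -1/4 ]
R4 := -4·R4
  [ 1  0   9  -22    6 ]
  [ 0  1  -1    1    2 ]
  [ 0  0   1   -2  3/4 ]
  [ 0  0   0    0    1 ]
R3 := R3 − 3/4·R4
  [ 1  0   9  -22  6 ]
  [ 0  1  -1    1  2 ]
  [ 0  0   1   -2  0 ]
  [ 0  0   0    0  1 ]
R2 := R2 − 2·R4
  [ 1  0   9  -22  6 ]
  [ 0  1  -1    1  0 ]
  [ 0  0   1   -2  0 ]
  [ 0  0   0    0  1 ]
R1 := R1 − 6·R4
  [ 1  0   9  -22  0 ]
  [ 0  1  -1    1  0 ]
  [ 0  0   1   -2  0 ]
  [ 0  0   0    0  1 ]
R2 := R2 + R3
  [ 1  0  9  -22  0 ]
  [ 0  1  0   -1  0 ]
  [ 0  0  1   -2  0 ]
  [ 0  0  0    0  1 ]
R1 := R1 − 9·R3
  [ 1  0  0  -4  0 ]
  [ 0  1  0  -1  0 ]
  [ 0  0  1  -2  0 ]
  [ 0  0  0   0  1 ]
Pivot columns are the columns containing a leading 1.

1, 2, 3, 5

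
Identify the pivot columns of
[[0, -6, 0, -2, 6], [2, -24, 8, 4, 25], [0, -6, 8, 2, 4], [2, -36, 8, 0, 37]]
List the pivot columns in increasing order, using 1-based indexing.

R1 <=> R2
R1 → 1/2·R1
R4 → R4 − 2·R1
R2 → -1/6·R2
R3 → R3 + 6·R2
R4 → R4 + 12·R2
R3 → 1/8·R3
R1 → R1 − 4·R3
R1 → R1 + 12·R2
Pivot columns are the columns containing a leading 1.

1, 2, 3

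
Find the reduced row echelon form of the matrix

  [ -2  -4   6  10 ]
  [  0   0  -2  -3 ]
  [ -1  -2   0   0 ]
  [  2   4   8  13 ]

[[1, 2, 0, 0], [0, 0, 1, 0], [0, 0, 0, 1], [0, 0, 0, 0]]

ρ1 := -1/2·ρ1
  [  1   2  -3  -5 ]
  [  0   0  -2  -3 ]
  [ -1  -2   0   0 ]
  [  2   4   8  13 ]
ρ3 := ρ3 + ρ1
  [ 1  2  -3  -5 ]
  [ 0  0  -2  -3 ]
  [ 0  0  -3  -5 ]
  [ 2  4   8  13 ]
ρ4 := ρ4 − 2·ρ1
  [ 1  2  -3  -5 ]
  [ 0  0  -2  -3 ]
  [ 0  0  -3  -5 ]
  [ 0  0  14  23 ]
ρ2 := -1/2·ρ2
  [ 1  2  -3   -5 ]
  [ 0  0   1  3/2 ]
  [ 0  0  -3   -5 ]
  [ 0  0  14   23 ]
ρ3 := ρ3 + 3·ρ2
  [ 1  2  -3    -5 ]
  [ 0  0   1   3/2 ]
  [ 0  0   0  -1/2 ]
  [ 0  0  14    23 ]
ρ4 := ρ4 − 14·ρ2
  [ 1  2  -3    -5 ]
  [ 0  0   1   3/2 ]
  [ 0  0   0  -1/2 ]
  [ 0  0   0     2 ]
ρ3 := -2·ρ3
  [ 1  2  -3   -5 ]
  [ 0  0   1  3/2 ]
  [ 0  0   0    1 ]
  [ 0  0   0    2 ]
ρ4 := ρ4 − 2·ρ3
  [ 1  2  -3   -5 ]
  [ 0  0   1  3/2 ]
  [ 0  0   0    1 ]
  [ 0  0   0    0 ]
ρ2 := ρ2 − 3/2·ρ3
  [ 1  2  -3  -5 ]
  [ 0  0   1   0 ]
  [ 0  0   0   1 ]
  [ 0  0   0   0 ]
ρ1 := ρ1 + 5·ρ3
  [ 1  2  -3  0 ]
  [ 0  0   1  0 ]
  [ 0  0   0  1 ]
  [ 0  0   0  0 ]
ρ1 := ρ1 + 3·ρ2
  [ 1  2  0  0 ]
  [ 0  0  1  0 ]
  [ 0  0  0  1 ]
  [ 0  0  0  0 ]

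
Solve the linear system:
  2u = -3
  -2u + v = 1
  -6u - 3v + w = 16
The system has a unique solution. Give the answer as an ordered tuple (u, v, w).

Form the augmented matrix and row-reduce:
  [  2   0  0  |  -3 ]
  [ -2   1  0  |   1 ]
  [ -6  -3  1  |  16 ]
R1 ← 1/2·R1
  [  1   0  0  |  -3/2 ]
  [ -2   1  0  |     1 ]
  [ -6  -3  1  |    16 ]
R2 ← R2 + 2·R1
  [  1   0  0  |  -3/2 ]
  [  0   1  0  |    -2 ]
  [ -6  -3  1  |    16 ]
R3 ← R3 + 6·R1
  [ 1   0  0  |  -3/2 ]
  [ 0   1  0  |    -2 ]
  [ 0  -3  1  |     7 ]
R3 ← R3 + 3·R2
  [ 1  0  0  |  -3/2 ]
  [ 0  1  0  |    -2 ]
  [ 0  0  1  |     1 ]
Reading off the last column: u = -3/2, v = -2, w = 1.

(-3/2, -2, 1)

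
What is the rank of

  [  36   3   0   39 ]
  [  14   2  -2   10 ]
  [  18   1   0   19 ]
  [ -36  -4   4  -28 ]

r1 ← 1/36·r1
r2 ← r2 − 14·r1
r3 ← r3 − 18·r1
r4 ← r4 + 36·r1
r2 ← 6/5·r2
r3 ← r3 + 1/2·r2
r4 ← r4 + r2
r3 ← -5/6·r3
r4 ← r4 − 8/5·r3
r2 ← r2 + 12/5·r3
r1 ← r1 − 1/12·r2
The reduced form has 3 nonzero rows.

rank = 3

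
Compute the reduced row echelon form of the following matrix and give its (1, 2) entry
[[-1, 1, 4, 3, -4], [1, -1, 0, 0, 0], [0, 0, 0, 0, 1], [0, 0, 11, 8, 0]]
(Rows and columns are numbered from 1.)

-1

r1 ← -1·r1
  [ 1  -1  -4  -3  4 ]
  [ 1  -1   0   0  0 ]
  [ 0   0   0   0  1 ]
  [ 0   0  11   8  0 ]
r2 ← r2 − r1
  [ 1  -1  -4  -3   4 ]
  [ 0   0   4   3  -4 ]
  [ 0   0   0   0   1 ]
  [ 0   0  11   8   0 ]
r2 ← 1/4·r2
  [ 1  -1  -4   -3   4 ]
  [ 0   0   1  3/4  -1 ]
  [ 0   0   0    0   1 ]
  [ 0   0  11    8   0 ]
r4 ← r4 − 11·r2
  [ 1  -1  -4    -3   4 ]
  [ 0   0   1   3/4  -1 ]
  [ 0   0   0     0   1 ]
  [ 0   0   0  -1/4  11 ]
r3 <=> r4
  [ 1  -1  -4    -3   4 ]
  [ 0   0   1   3/4  -1 ]
  [ 0   0   0  -1/4  11 ]
  [ 0   0   0     0   1 ]
r3 ← -4·r3
  [ 1  -1  -4   -3    4 ]
  [ 0   0   1  3/4   -1 ]
  [ 0   0   0    1  -44 ]
  [ 0   0   0    0    1 ]
r3 ← r3 + 44·r4
  [ 1  -1  -4   -3   4 ]
  [ 0   0   1  3/4  -1 ]
  [ 0   0   0    1   0 ]
  [ 0   0   0    0   1 ]
r2 ← r2 + r4
  [ 1  -1  -4   -3  4 ]
  [ 0   0   1  3/4  0 ]
  [ 0   0   0    1  0 ]
  [ 0   0   0    0  1 ]
r1 ← r1 − 4·r4
  [ 1  -1  -4   -3  0 ]
  [ 0   0   1  3/4  0 ]
  [ 0   0   0    1  0 ]
  [ 0   0   0    0  1 ]
r2 ← r2 − 3/4·r3
  [ 1  -1  -4  -3  0 ]
  [ 0   0   1   0  0 ]
  [ 0   0   0   1  0 ]
  [ 0   0   0   0  1 ]
r1 ← r1 + 3·r3
  [ 1  -1  -4  0  0 ]
  [ 0   0   1  0  0 ]
  [ 0   0   0  1  0 ]
  [ 0   0   0  0  1 ]
r1 ← r1 + 4·r2
  [ 1  -1  0  0  0 ]
  [ 0   0  1  0  0 ]
  [ 0   0  0  1  0 ]
  [ 0   0  0  0  1 ]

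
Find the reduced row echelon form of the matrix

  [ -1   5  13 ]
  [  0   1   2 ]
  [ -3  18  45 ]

ρ1 -> -1·ρ1
  [  1  -5  -13 ]
  [  0   1    2 ]
  [ -3  18   45 ]
ρ3 -> ρ3 + 3·ρ1
  [ 1  -5  -13 ]
  [ 0   1    2 ]
  [ 0   3    6 ]
ρ3 -> ρ3 − 3·ρ2
  [ 1  -5  -13 ]
  [ 0   1    2 ]
  [ 0   0    0 ]
ρ1 -> ρ1 + 5·ρ2
  [ 1  0  -3 ]
  [ 0  1   2 ]
  [ 0  0   0 ]

[[1, 0, -3], [0, 1, 2], [0, 0, 0]]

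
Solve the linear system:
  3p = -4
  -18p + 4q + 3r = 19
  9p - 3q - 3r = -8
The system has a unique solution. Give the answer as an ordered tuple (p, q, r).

(-4/3, -1, -1/3)

Form the augmented matrix and row-reduce:
  [   3   0   0  |  -4 ]
  [ -18   4   3  |  19 ]
  [   9  -3  -3  |  -8 ]
R1 → 1/3·R1
  [   1   0   0  |  -4/3 ]
  [ -18   4   3  |    19 ]
  [   9  -3  -3  |    -8 ]
R2 → R2 + 18·R1
  [ 1   0   0  |  -4/3 ]
  [ 0   4   3  |    -5 ]
  [ 9  -3  -3  |    -8 ]
R3 → R3 − 9·R1
  [ 1   0   0  |  -4/3 ]
  [ 0   4   3  |    -5 ]
  [ 0  -3  -3  |     4 ]
R2 → 1/4·R2
  [ 1   0    0  |  -4/3 ]
  [ 0   1  3/4  |  -5/4 ]
  [ 0  -3   -3  |     4 ]
R3 → R3 + 3·R2
  [ 1  0     0  |  -4/3 ]
  [ 0  1   3/4  |  -5/4 ]
  [ 0  0  -3/4  |   1/4 ]
R3 → -4/3·R3
  [ 1  0    0  |  -4/3 ]
  [ 0  1  3/4  |  -5/4 ]
  [ 0  0    1  |  -1/3 ]
R2 → R2 − 3/4·R3
  [ 1  0  0  |  -4/3 ]
  [ 0  1  0  |    -1 ]
  [ 0  0  1  |  -1/3 ]
Reading off the last column: p = -4/3, q = -1, r = -1/3.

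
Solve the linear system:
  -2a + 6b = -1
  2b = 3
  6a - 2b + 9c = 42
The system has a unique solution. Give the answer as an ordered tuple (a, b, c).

Form the augmented matrix and row-reduce:
  [ -2   6  0  |  -1 ]
  [  0   2  0  |   3 ]
  [  6  -2  9  |  42 ]
r1 := -1/2·r1
r3 := r3 − 6·r1
r2 := 1/2·r2
r3 := r3 − 16·r2
r3 := 1/9·r3
r1 := r1 + 3·r2
Reading off the last column: a = 5, b = 3/2, c = 5/3.

(5, 3/2, 5/3)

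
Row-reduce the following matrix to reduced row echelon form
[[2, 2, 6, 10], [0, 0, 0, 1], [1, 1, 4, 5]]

[[1, 1, 0, 0], [0, 0, 1, 0], [0, 0, 0, 1]]

Multiply ρ1 by 1/2.
  [ 1  1  3  5 ]
  [ 0  0  0  1 ]
  [ 1  1  4  5 ]
Subtract ρ1 from ρ3.
  [ 1  1  3  5 ]
  [ 0  0  0  1 ]
  [ 0  0  1  0 ]
Swap ρ2 and ρ3.
  [ 1  1  3  5 ]
  [ 0  0  1  0 ]
  [ 0  0  0  1 ]
Subtract 5 times ρ3 from ρ1.
  [ 1  1  3  0 ]
  [ 0  0  1  0 ]
  [ 0  0  0  1 ]
Subtract 3 times ρ2 from ρ1.
  [ 1  1  0  0 ]
  [ 0  0  1  0 ]
  [ 0  0  0  1 ]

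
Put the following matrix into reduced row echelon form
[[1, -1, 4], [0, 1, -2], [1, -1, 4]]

Subtract R1 from R3.
Add R2 to R1.

[[1, 0, 2], [0, 1, -2], [0, 0, 0]]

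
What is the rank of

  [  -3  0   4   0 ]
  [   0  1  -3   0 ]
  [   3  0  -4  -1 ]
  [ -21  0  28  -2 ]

ρ1 -> -1/3·ρ1
  [   1  0  -4/3   0 ]
  [   0  1    -3   0 ]
  [   3  0    -4  -1 ]
  [ -21  0    28  -2 ]
ρ3 -> ρ3 − 3·ρ1
  [   1  0  -4/3   0 ]
  [   0  1    -3   0 ]
  [   0  0     0  -1 ]
  [ -21  0    28  -2 ]
ρ4 -> ρ4 + 21·ρ1
  [ 1  0  -4/3   0 ]
  [ 0  1    -3   0 ]
  [ 0  0     0  -1 ]
  [ 0  0     0  -2 ]
ρ3 -> -1·ρ3
  [ 1  0  -4/3   0 ]
  [ 0  1    -3   0 ]
  [ 0  0     0   1 ]
  [ 0  0     0  -2 ]
ρ4 -> ρ4 + 2·ρ3
  [ 1  0  -4/3  0 ]
  [ 0  1    -3  0 ]
  [ 0  0     0  1 ]
  [ 0  0     0  0 ]
The reduced form has 3 nonzero rows.

rank = 3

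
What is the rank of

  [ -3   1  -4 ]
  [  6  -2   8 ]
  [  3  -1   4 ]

rank = 1

ρ1 := -1/3·ρ1
  [ 1  -1/3  4/3 ]
  [ 6    -2    8 ]
  [ 3    -1    4 ]
ρ2 := ρ2 − 6·ρ1
  [ 1  -1/3  4/3 ]
  [ 0     0    0 ]
  [ 3    -1    4 ]
ρ3 := ρ3 − 3·ρ1
  [ 1  -1/3  4/3 ]
  [ 0     0    0 ]
  [ 0     0    0 ]
The reduced form has 1 nonzero row.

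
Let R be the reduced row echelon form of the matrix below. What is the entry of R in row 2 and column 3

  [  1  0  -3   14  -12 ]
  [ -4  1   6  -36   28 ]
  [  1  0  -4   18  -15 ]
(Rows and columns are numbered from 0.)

R2 → R2 + 4·R1
  [ 1  0  -3  14  -12 ]
  [ 0  1  -6  20  -20 ]
  [ 1  0  -4  18  -15 ]
R3 → R3 − R1
  [ 1  0  -3  14  -12 ]
  [ 0  1  -6  20  -20 ]
  [ 0  0  -1   4   -3 ]
R3 → -1·R3
  [ 1  0  -3  14  -12 ]
  [ 0  1  -6  20  -20 ]
  [ 0  0   1  -4    3 ]
R2 → R2 + 6·R3
  [ 1  0  -3  14  -12 ]
  [ 0  1   0  -4   -2 ]
  [ 0  0   1  -4    3 ]
R1 → R1 + 3·R3
  [ 1  0  0   2  -3 ]
  [ 0  1  0  -4  -2 ]
  [ 0  0  1  -4   3 ]

-4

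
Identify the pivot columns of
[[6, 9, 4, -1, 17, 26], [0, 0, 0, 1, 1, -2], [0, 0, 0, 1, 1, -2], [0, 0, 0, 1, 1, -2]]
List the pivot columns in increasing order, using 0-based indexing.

r1 -> 1/6·r1
r3 -> r3 − r2
r4 -> r4 − r2
r1 -> r1 + 1/6·r2
Pivot columns are the columns containing a leading 1.

0, 3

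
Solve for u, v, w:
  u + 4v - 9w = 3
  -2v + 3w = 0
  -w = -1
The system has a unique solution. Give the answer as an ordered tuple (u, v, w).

(6, 3/2, 1)

Form the augmented matrix and row-reduce:
  [ 1   4  -9  |   3 ]
  [ 0  -2   3  |   0 ]
  [ 0   0  -1  |  -1 ]
Multiply R2 by -1/2.
Multiply R3 by -1.
Add 3/2 times R3 to R2.
Add 9 times R3 to R1.
Subtract 4 times R2 from R1.
Reading off the last column: u = 6, v = 3/2, w = 1.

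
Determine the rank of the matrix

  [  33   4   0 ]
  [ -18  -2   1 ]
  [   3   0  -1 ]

rank = 3

r1 -> 1/33·r1
r2 -> r2 + 18·r1
r3 -> r3 − 3·r1
r2 -> 11/2·r2
r3 -> r3 + 4/11·r2
r2 -> r2 − 11/2·r3
r1 -> r1 − 4/33·r2
The reduced form has 3 nonzero rows.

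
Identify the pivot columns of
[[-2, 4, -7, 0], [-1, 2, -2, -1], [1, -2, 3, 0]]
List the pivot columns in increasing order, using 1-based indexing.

ρ1 → -1/2·ρ1
  [  1  -2  7/2   0 ]
  [ -1   2   -2  -1 ]
  [  1  -2    3   0 ]
ρ2 → ρ2 + ρ1
  [ 1  -2  7/2   0 ]
  [ 0   0  3/2  -1 ]
  [ 1  -2    3   0 ]
ρ3 → ρ3 − ρ1
  [ 1  -2   7/2   0 ]
  [ 0   0   3/2  -1 ]
  [ 0   0  -1/2   0 ]
ρ2 → 2/3·ρ2
  [ 1  -2   7/2     0 ]
  [ 0   0     1  -2/3 ]
  [ 0   0  -1/2     0 ]
ρ3 → ρ3 + 1/2·ρ2
  [ 1  -2  7/2     0 ]
  [ 0   0    1  -2/3 ]
  [ 0   0    0  -1/3 ]
ρ3 → -3·ρ3
  [ 1  -2  7/2     0 ]
  [ 0   0    1  -2/3 ]
  [ 0   0    0     1 ]
ρ2 → ρ2 + 2/3·ρ3
  [ 1  -2  7/2  0 ]
  [ 0   0    1  0 ]
  [ 0   0    0  1 ]
ρ1 → ρ1 − 7/2·ρ2
  [ 1  -2  0  0 ]
  [ 0   0  1  0 ]
  [ 0   0  0  1 ]
Pivot columns are the columns containing a leading 1.

1, 3, 4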